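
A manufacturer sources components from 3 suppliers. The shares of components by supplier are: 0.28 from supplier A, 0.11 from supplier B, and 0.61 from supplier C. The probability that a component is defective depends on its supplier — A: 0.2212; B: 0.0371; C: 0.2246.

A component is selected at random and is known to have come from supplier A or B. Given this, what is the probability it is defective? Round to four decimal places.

0.1693

Let S = {A, B}.
P(S) = 0.28 + 0.11 = 0.39.
P(D ∩ S) = 0.2212·0.28 + 0.0371·0.11 = 0.061936 + 0.004081 = 0.066017.
P(D | S) = 0.066017 / 0.39 = 0.169274…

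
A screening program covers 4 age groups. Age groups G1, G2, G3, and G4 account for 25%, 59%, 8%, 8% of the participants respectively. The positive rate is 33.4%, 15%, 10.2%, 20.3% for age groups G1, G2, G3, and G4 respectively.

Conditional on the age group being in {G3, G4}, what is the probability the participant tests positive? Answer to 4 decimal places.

Let S = {G3, G4}.
P(S) = 0.08 + 0.08 = 0.16.
P(T ∩ S) = 0.102·0.08 + 0.203·0.08 = 0.00816 + 0.01624 = 0.0244.
P(T | S) = 0.0244 / 0.16 = 0.152500…

0.1525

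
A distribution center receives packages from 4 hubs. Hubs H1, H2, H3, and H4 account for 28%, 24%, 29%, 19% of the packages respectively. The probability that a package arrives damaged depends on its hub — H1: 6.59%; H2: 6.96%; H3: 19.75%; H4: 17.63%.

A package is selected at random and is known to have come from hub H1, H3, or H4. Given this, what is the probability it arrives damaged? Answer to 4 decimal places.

Let S = {H1, H3, H4}.
P(S) = 0.28 + 0.29 + 0.19 = 0.76.
P(D ∩ S) = 0.0659·0.28 + 0.1975·0.29 + 0.1763·0.19 = 0.018452 + 0.057275 + 0.033497 = 0.109224.
P(D | S) = 0.109224 / 0.76 = 0.143716…

0.1437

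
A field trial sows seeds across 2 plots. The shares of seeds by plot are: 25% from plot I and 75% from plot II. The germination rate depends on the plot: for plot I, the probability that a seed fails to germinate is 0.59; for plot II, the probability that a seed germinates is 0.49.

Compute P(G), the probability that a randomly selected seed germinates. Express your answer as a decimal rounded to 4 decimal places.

P(G) ≈ 0.4700

P(G|I) = 1 − 0.59 = 0.41.
By the law of total probability,
P(G) = P(G|I)·P(I) + P(G|II)·P(II)
      = 0.41·0.25 + 0.49·0.75
      = 0.1025 + 0.3675 = 0.47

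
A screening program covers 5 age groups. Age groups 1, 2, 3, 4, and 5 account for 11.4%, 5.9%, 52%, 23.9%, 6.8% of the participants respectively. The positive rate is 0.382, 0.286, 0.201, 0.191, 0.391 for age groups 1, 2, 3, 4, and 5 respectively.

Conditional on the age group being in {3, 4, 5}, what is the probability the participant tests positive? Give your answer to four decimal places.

0.2137

Let S = {3, 4, 5}.
P(S) = 0.52 + 0.239 + 0.068 = 0.827.
P(T ∩ S) = 0.201·0.52 + 0.191·0.239 + 0.391·0.068 = 0.10452 + 0.045649 + 0.026588 = 0.176757.
P(T | S) = 0.176757 / 0.827 = 0.213733…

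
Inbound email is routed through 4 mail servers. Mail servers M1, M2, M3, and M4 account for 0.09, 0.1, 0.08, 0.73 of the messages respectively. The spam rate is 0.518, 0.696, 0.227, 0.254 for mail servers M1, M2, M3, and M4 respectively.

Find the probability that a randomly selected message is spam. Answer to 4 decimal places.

P(S) ≈ 0.3198

By the law of total probability,
P(S) = P(S|M1)·P(M1) + P(S|M2)·P(M2) + P(S|M3)·P(M3) + P(S|M4)·P(M4)
      = 0.518·0.09 + 0.696·0.1 + 0.227·0.08 + 0.254·0.73
      = 0.04662 + 0.0696 + 0.01816 + 0.18542 = 0.3198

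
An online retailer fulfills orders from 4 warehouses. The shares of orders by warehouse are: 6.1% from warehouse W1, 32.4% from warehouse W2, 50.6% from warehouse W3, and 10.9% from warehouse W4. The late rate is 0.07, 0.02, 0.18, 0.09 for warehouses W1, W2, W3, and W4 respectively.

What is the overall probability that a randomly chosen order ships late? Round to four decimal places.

P(L) ≈ 0.1116

P(L) = P(L|W1)·P(W1) + P(L|W2)·P(W2) + P(L|W3)·P(W3) + P(L|W4)·P(W4)
      = 0.07·0.061 + 0.02·0.324 + 0.18·0.506 + 0.09·0.109
      = 0.00427 + 0.00648 + 0.09108 + 0.00981 = 0.11164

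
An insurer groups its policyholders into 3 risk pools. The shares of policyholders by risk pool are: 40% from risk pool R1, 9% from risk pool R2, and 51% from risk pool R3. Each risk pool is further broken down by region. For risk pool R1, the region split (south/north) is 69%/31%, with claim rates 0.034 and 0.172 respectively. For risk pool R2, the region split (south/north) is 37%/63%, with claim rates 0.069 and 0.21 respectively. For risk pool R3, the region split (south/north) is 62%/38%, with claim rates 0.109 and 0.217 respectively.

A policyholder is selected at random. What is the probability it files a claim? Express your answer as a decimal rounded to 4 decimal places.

P(C|R1) = 0.69·0.034 + 0.31·0.172 = 0.02346 + 0.05332 = 0.07678
P(C|R2) = 0.37·0.069 + 0.63·0.21 = 0.02553 + 0.1323 = 0.15783
P(C|R3) = 0.62·0.109 + 0.38·0.217 = 0.06758 + 0.08246 = 0.15004
Then overall,
P(C) = 0.4·0.07678 + 0.09·0.15783 + 0.51·0.15004
      = 0.030712 + 0.0142047 + 0.0765204 = 0.1214371

0.1214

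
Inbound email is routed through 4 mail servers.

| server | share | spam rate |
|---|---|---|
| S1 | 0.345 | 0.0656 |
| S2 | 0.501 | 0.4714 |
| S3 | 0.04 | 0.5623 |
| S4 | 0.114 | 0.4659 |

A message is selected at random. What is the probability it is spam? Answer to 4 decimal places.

P(S) = P(S|S1)·P(S1) + P(S|S2)·P(S2) + P(S|S3)·P(S3) + P(S|S4)·P(S4)
      = 0.0656·0.345 + 0.4714·0.501 + 0.5623·0.04 + 0.4659·0.114
      = 0.022632 + 0.2361714 + 0.022492 + 0.0531126 = 0.334408

0.3344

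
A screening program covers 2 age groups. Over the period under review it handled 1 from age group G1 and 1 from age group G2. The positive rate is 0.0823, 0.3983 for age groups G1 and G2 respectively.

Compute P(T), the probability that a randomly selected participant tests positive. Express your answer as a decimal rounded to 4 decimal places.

0.2403

Total: 1 + 1 = 2.
P(G1) = 1/2 = 0.5. P(G2) = 1/2 = 0.5.
P(T) = P(T|G1)·P(G1) + P(T|G2)·P(G2)
      = 0.0823·0.5 + 0.3983·0.5
      = 0.04115 + 0.19915 = 0.2403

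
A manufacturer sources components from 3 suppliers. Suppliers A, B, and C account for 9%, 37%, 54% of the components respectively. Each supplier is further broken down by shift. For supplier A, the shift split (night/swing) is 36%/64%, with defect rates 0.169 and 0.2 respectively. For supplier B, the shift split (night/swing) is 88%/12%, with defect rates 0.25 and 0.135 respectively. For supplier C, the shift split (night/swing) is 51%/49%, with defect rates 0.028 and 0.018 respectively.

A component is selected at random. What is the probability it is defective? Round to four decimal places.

0.1169

P(D|A) = 0.36·0.169 + 0.64·0.2 = 0.06084 + 0.128 = 0.18884
P(D|B) = 0.88·0.25 + 0.12·0.135 = 0.22 + 0.0162 = 0.2362
P(D|C) = 0.51·0.028 + 0.49·0.018 = 0.01428 + 0.00882 = 0.0231
Then overall,
P(D) = 0.09·0.18884 + 0.37·0.2362 + 0.54·0.0231
      = 0.0169956 + 0.087394 + 0.012474 = 0.1168636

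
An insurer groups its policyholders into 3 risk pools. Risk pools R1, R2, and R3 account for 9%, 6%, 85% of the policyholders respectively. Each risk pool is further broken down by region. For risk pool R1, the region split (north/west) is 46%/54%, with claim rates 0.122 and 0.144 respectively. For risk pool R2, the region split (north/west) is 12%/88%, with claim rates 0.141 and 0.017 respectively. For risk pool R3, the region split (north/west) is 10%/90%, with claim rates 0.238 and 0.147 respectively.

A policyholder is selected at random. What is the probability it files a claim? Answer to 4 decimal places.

P(C|R1) = 0.46·0.122 + 0.54·0.144 = 0.05612 + 0.07776 = 0.13388
P(C|R2) = 0.12·0.141 + 0.88·0.017 = 0.01692 + 0.01496 = 0.03188
P(C|R3) = 0.1·0.238 + 0.9·0.147 = 0.0238 + 0.1323 = 0.1561
By total probability over the outer partition,
P(C) = 0.09·0.13388 + 0.06·0.03188 + 0.85·0.1561
      = 0.0120492 + 0.0019128 + 0.132685 = 0.146647

P(C) ≈ 0.1466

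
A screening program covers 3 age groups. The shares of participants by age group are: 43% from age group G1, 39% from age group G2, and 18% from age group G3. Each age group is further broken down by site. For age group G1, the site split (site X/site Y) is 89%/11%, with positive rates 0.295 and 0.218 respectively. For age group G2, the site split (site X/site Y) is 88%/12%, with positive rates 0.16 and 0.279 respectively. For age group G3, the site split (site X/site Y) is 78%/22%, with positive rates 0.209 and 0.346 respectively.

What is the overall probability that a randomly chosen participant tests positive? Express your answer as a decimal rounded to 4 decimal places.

P(T|G1) = 0.89·0.295 + 0.11·0.218 = 0.26255 + 0.02398 = 0.28653
P(T|G2) = 0.88·0.16 + 0.12·0.279 = 0.1408 + 0.03348 = 0.17428
P(T|G3) = 0.78·0.209 + 0.22·0.346 = 0.16302 + 0.07612 = 0.23914
Then overall,
P(T) = 0.43·0.28653 + 0.39·0.17428 + 0.18·0.23914
      = 0.1232079 + 0.0679692 + 0.0430452 = 0.2342223

0.2342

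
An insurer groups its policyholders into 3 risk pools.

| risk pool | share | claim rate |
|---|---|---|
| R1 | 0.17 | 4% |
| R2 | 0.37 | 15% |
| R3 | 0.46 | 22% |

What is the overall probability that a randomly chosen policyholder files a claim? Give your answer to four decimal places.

Using total probability over the partition,
P(C) = P(C|R1)·P(R1) + P(C|R2)·P(R2) + P(C|R3)·P(R3)
      = 0.04·0.17 + 0.15·0.37 + 0.22·0.46
      = 0.0068 + 0.0555 + 0.1012 = 0.1635

P(C) ≈ 0.1635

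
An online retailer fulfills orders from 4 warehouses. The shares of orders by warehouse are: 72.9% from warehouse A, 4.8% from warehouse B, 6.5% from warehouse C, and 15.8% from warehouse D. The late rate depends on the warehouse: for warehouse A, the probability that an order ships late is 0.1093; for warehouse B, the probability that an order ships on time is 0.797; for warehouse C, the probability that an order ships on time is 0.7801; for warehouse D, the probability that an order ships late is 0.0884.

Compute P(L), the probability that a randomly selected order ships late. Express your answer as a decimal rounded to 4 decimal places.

P(L|B) = 1 − 0.797 = 0.203.
P(L|C) = 1 − 0.7801 = 0.2199.
Using total probability over the partition,
P(L) = P(L|A)·P(A) + P(L|B)·P(B) + P(L|C)·P(C) + P(L|D)·P(D)
      = 0.1093·0.729 + 0.203·0.048 + 0.2199·0.065 + 0.0884·0.158
      = 0.0796797 + 0.009744 + 0.0142935 + 0.0139672 = 0.1176844

0.1177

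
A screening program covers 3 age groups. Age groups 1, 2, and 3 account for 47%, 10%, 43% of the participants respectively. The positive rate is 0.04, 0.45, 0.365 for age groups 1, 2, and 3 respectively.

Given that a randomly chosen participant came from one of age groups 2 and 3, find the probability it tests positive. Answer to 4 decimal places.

P(T|S) ≈ 0.3810

Let S = {2, 3}.
P(S) = 0.1 + 0.43 = 0.53.
P(T ∩ S) = 0.45·0.1 + 0.365·0.43 = 0.045 + 0.15695 = 0.20195.
P(T | S) = 0.20195 / 0.53 = 0.381038…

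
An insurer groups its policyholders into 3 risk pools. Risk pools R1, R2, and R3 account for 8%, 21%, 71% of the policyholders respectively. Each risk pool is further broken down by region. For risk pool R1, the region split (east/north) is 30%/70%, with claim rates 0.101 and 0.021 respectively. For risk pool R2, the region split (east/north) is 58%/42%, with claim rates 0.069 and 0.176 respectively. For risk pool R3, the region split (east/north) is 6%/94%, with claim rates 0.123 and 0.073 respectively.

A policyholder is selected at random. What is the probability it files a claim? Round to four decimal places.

0.0815

P(C|R1) = 0.3·0.101 + 0.7·0.021 = 0.0303 + 0.0147 = 0.045
P(C|R2) = 0.58·0.069 + 0.42·0.176 = 0.04002 + 0.07392 = 0.11394
P(C|R3) = 0.06·0.123 + 0.94·0.073 = 0.00738 + 0.06862 = 0.076
Then overall,
P(C) = 0.08·0.045 + 0.21·0.11394 + 0.71·0.076
      = 0.0036 + 0.0239274 + 0.05396 = 0.0814874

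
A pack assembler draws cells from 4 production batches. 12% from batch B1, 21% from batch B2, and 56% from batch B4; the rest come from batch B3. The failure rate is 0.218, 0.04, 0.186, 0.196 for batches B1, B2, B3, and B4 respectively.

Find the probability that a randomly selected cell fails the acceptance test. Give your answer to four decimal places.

0.1648

P(B3) = 1 − (0.12 + 0.21 + 0.56) = 0.11.
P(F) = P(F|B1)·P(B1) + P(F|B2)·P(B2) + P(F|B3)·P(B3) + P(F|B4)·P(B4)
      = 0.218·0.12 + 0.04·0.21 + 0.186·0.11 + 0.196·0.56
      = 0.02616 + 0.0084 + 0.02046 + 0.10976 = 0.16478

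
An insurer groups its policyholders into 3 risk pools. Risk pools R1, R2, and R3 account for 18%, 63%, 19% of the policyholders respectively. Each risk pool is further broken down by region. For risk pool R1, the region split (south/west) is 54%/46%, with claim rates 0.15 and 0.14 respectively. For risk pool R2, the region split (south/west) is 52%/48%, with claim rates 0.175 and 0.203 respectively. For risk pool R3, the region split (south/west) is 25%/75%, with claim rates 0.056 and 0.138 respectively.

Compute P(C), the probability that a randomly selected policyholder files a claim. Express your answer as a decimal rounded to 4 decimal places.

P(C|R1) = 0.54·0.15 + 0.46·0.14 = 0.081 + 0.0644 = 0.1454
P(C|R2) = 0.52·0.175 + 0.48·0.203 = 0.091 + 0.09744 = 0.18844
P(C|R3) = 0.25·0.056 + 0.75·0.138 = 0.014 + 0.1035 = 0.1175
By total probability over the outer partition,
P(C) = 0.18·0.1454 + 0.63·0.18844 + 0.19·0.1175
      = 0.026172 + 0.1187172 + 0.022325 = 0.1672142

P(C) ≈ 0.1672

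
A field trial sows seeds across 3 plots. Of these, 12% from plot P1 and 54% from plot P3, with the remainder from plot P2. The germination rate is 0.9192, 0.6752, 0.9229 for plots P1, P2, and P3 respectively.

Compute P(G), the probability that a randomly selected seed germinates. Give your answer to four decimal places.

0.8382

P(P2) = 1 − (0.12 + 0.54) = 0.34.
P(G) = P(G|P1)·P(P1) + P(G|P2)·P(P2) + P(G|P3)·P(P3)
      = 0.9192·0.12 + 0.6752·0.34 + 0.9229·0.54
      = 0.110304 + 0.229568 + 0.498366 = 0.838238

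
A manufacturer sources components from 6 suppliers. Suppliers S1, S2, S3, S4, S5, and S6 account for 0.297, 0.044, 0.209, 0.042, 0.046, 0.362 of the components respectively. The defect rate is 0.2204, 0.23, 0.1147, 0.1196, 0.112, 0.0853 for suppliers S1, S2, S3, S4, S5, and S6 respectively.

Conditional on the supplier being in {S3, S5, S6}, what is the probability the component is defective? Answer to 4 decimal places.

0.0972

Let S = {S3, S5, S6}.
P(S) = 0.209 + 0.046 + 0.362 = 0.617.
P(D ∩ S) = 0.1147·0.209 + 0.112·0.046 + 0.0853·0.362 = 0.0239723 + 0.005152 + 0.0308786 = 0.0600029.
P(D | S) = 0.0600029 / 0.617 = 0.097249…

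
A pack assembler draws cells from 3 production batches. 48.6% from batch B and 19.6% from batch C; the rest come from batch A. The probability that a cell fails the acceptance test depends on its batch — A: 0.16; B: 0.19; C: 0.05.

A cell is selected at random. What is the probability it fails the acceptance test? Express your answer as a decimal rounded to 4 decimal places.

P(A) = 1 − (0.486 + 0.196) = 0.318.
By the law of total probability,
P(F) = P(F|A)·P(A) + P(F|B)·P(B) + P(F|C)·P(C)
      = 0.16·0.318 + 0.19·0.486 + 0.05·0.196
      = 0.05088 + 0.09234 + 0.0098 = 0.15302

P(F) ≈ 0.1530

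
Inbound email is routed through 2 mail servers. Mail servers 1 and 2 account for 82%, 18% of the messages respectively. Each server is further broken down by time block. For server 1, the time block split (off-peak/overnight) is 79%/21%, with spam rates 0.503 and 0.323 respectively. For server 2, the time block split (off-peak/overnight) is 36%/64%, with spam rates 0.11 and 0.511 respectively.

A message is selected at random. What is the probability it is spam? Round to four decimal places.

P(S) ≈ 0.4475

P(S|1) = 0.79·0.503 + 0.21·0.323 = 0.39737 + 0.06783 = 0.4652
P(S|2) = 0.36·0.11 + 0.64·0.511 = 0.0396 + 0.32704 = 0.36664
Then overall,
P(S) = 0.82·0.4652 + 0.18·0.36664
      = 0.381464 + 0.0659952 = 0.4474592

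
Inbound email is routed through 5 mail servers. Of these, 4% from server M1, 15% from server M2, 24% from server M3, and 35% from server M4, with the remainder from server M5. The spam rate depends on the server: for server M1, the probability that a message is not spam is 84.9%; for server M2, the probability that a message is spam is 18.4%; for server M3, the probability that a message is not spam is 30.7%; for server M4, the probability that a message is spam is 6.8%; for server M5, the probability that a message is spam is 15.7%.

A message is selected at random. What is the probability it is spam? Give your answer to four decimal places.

P(S) ≈ 0.2583

P(M5) = 1 − (0.04 + 0.15 + 0.24 + 0.35) = 0.22.
P(S|M1) = 1 − 0.849 = 0.151.
P(S|M3) = 1 − 0.307 = 0.693.
Using total probability over the partition,
P(S) = P(S|M1)·P(M1) + P(S|M2)·P(M2) + P(S|M3)·P(M3) + P(S|M4)·P(M4) + P(S|M5)·P(M5)
      = 0.151·0.04 + 0.184·0.15 + 0.693·0.24 + 0.068·0.35 + 0.157·0.22
      = 0.00604 + 0.0276 + 0.16632 + 0.0238 + 0.03454 = 0.2583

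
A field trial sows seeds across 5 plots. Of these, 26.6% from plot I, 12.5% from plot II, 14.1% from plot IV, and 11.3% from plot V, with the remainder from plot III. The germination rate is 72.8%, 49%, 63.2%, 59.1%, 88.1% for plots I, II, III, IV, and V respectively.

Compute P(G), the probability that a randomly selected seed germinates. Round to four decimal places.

P(III) = 1 − (0.266 + 0.125 + 0.141 + 0.113) = 0.355.
P(G) = P(G|I)·P(I) + P(G|II)·P(II) + P(G|III)·P(III) + P(G|IV)·P(IV) + P(G|V)·P(V)
      = 0.728·0.266 + 0.49·0.125 + 0.632·0.355 + 0.591·0.141 + 0.881·0.113
      = 0.193648 + 0.06125 + 0.22436 + 0.083331 + 0.099553 = 0.662142

P(G) ≈ 0.6621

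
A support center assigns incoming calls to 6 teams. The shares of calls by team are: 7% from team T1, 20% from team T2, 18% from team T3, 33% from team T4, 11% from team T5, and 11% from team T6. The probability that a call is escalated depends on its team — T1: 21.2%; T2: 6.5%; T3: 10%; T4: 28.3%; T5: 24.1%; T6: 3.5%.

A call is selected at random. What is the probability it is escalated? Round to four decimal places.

Using total probability over the partition,
P(E) = P(E|T1)·P(T1) + P(E|T2)·P(T2) + P(E|T3)·P(T3) + P(E|T4)·P(T4) + P(E|T5)·P(T5) + P(E|T6)·P(T6)
      = 0.212·0.07 + 0.065·0.2 + 0.1·0.18 + 0.283·0.33 + 0.241·0.11 + 0.035·0.11
      = 0.01484 + 0.013 + 0.018 + 0.09339 + 0.02651 + 0.00385 = 0.16959

P(E) ≈ 0.1696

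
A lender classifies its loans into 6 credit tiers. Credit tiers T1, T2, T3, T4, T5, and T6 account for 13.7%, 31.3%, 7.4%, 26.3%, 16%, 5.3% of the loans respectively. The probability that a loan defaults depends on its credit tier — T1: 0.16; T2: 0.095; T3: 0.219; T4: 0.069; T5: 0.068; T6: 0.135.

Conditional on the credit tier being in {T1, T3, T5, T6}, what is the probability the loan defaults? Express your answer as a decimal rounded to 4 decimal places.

P(D|S) ≈ 0.1325

Let S = {T1, T3, T5, T6}.
P(S) = 0.137 + 0.074 + 0.16 + 0.053 = 0.424.
P(D ∩ S) = 0.16·0.137 + 0.219·0.074 + 0.068·0.16 + 0.135·0.053 = 0.02192 + 0.016206 + 0.01088 + 0.007155 = 0.056161.
P(D | S) = 0.056161 / 0.424 = 0.132455…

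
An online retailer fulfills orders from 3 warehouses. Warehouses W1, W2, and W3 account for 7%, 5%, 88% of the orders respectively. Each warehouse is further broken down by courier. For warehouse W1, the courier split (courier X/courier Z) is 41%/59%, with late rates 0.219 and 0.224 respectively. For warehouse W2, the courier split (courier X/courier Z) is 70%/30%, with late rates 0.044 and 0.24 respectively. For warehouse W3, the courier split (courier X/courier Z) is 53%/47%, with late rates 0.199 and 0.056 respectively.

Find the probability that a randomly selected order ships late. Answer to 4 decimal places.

0.1367

P(L|W1) = 0.41·0.219 + 0.59·0.224 = 0.08979 + 0.13216 = 0.22195
P(L|W2) = 0.7·0.044 + 0.3·0.24 = 0.0308 + 0.072 = 0.1028
P(L|W3) = 0.53·0.199 + 0.47·0.056 = 0.10547 + 0.02632 = 0.13179
By total probability over the outer partition,
P(L) = 0.07·0.22195 + 0.05·0.1028 + 0.88·0.13179
      = 0.0155365 + 0.00514 + 0.1159752 = 0.1366517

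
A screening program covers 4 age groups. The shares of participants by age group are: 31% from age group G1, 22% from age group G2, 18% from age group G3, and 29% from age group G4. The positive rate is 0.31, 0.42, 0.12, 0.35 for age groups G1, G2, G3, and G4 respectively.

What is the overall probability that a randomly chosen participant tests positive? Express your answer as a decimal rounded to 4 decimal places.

P(T) = P(T|G1)·P(G1) + P(T|G2)·P(G2) + P(T|G3)·P(G3) + P(T|G4)·P(G4)
      = 0.31·0.31 + 0.42·0.22 + 0.12·0.18 + 0.35·0.29
      = 0.0961 + 0.0924 + 0.0216 + 0.1015 = 0.3116

0.3116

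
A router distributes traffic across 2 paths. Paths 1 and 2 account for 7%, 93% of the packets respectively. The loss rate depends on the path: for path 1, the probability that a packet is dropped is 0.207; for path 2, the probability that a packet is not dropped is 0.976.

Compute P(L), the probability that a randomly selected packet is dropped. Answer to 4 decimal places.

0.0368

P(L|2) = 1 − 0.976 = 0.024.
P(L) = P(L|1)·P(1) + P(L|2)·P(2)
      = 0.207·0.07 + 0.024·0.93
      = 0.01449 + 0.02232 = 0.03681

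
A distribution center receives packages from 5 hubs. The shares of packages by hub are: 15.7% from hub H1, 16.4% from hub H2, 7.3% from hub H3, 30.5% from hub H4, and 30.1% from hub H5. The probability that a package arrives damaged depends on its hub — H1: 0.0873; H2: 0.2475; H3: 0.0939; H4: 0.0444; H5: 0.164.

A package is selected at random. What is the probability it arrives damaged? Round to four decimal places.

P(D) = P(D|H1)·P(H1) + P(D|H2)·P(H2) + P(D|H3)·P(H3) + P(D|H4)·P(H4) + P(D|H5)·P(H5)
      = 0.0873·0.157 + 0.2475·0.164 + 0.0939·0.073 + 0.0444·0.305 + 0.164·0.301
      = 0.0137061 + 0.04059 + 0.0068547 + 0.013542 + 0.049364 = 0.1240568

0.1241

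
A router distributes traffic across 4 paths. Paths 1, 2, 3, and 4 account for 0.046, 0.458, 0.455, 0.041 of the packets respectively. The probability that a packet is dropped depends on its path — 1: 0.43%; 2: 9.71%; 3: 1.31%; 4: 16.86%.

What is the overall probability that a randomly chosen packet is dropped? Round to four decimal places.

0.0575

Summing over the partition,
P(L) = P(L|1)·P(1) + P(L|2)·P(2) + P(L|3)·P(3) + P(L|4)·P(4)
      = 0.0043·0.046 + 0.0971·0.458 + 0.0131·0.455 + 0.1686·0.041
      = 0.0001978 + 0.0444718 + 0.0059605 + 0.0069126 = 0.0575427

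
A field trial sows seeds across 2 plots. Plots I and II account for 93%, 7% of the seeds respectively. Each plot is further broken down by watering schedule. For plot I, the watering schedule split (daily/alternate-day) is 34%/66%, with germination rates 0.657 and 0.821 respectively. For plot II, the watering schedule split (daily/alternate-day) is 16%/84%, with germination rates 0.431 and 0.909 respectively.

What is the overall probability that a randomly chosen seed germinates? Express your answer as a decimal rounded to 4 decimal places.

P(G|I) = 0.34·0.657 + 0.66·0.821 = 0.22338 + 0.54186 = 0.76524
P(G|II) = 0.16·0.431 + 0.84·0.909 = 0.06896 + 0.76356 = 0.83252
By total probability over the outer partition,
P(G) = 0.93·0.76524 + 0.07·0.83252
      = 0.7116732 + 0.0582764 = 0.7699496

P(G) ≈ 0.7699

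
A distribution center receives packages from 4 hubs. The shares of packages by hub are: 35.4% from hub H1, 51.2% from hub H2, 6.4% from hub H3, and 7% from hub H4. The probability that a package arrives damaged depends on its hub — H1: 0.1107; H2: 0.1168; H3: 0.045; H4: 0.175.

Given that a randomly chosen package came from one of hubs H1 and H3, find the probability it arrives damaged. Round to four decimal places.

Let S = {H1, H3}.
P(S) = 0.354 + 0.064 = 0.418.
P(D ∩ S) = 0.1107·0.354 + 0.045·0.064 = 0.0391878 + 0.00288 = 0.0420678.
P(D | S) = 0.0420678 / 0.418 = 0.100641…

P(D|S) ≈ 0.1006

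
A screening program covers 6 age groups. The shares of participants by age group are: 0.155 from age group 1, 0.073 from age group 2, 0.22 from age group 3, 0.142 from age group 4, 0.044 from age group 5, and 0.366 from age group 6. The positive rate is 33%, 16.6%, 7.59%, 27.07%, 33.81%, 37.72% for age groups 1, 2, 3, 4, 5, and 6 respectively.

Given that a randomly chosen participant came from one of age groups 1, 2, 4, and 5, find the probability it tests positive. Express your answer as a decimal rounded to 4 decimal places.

Let S = {1, 2, 4, 5}.
P(S) = 0.155 + 0.073 + 0.142 + 0.044 = 0.414.
P(T ∩ S) = 0.33·0.155 + 0.166·0.073 + 0.2707·0.142 + 0.3381·0.044 = 0.05115 + 0.012118 + 0.0384394 + 0.0148764 = 0.1165838.
P(T | S) = 0.1165838 / 0.414 = 0.281603…

P(T|S) ≈ 0.2816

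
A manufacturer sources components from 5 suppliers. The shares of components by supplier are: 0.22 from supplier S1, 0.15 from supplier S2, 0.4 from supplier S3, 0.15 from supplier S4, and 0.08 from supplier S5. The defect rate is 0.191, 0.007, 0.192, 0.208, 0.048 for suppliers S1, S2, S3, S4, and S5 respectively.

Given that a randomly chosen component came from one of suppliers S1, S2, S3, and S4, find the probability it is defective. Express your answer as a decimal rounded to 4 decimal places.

Let S = {S1, S2, S3, S4}.
P(S) = 0.22 + 0.15 + 0.4 + 0.15 = 0.92.
P(D ∩ S) = 0.191·0.22 + 0.007·0.15 + 0.192·0.4 + 0.208·0.15 = 0.04202 + 0.00105 + 0.0768 + 0.0312 = 0.15107.
P(D | S) = 0.15107 / 0.92 = 0.164207…

0.1642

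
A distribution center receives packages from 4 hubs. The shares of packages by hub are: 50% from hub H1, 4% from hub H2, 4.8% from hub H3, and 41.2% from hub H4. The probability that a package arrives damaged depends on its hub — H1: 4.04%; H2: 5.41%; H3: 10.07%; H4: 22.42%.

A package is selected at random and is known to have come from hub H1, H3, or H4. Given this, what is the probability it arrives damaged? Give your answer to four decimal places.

Let S = {H1, H3, H4}.
P(S) = 0.5 + 0.048 + 0.412 = 0.96.
P(D ∩ S) = 0.0404·0.5 + 0.1007·0.048 + 0.2242·0.412 = 0.0202 + 0.0048336 + 0.0923704 = 0.117404.
P(D | S) = 0.117404 / 0.96 = 0.122296…

P(D|S) ≈ 0.1223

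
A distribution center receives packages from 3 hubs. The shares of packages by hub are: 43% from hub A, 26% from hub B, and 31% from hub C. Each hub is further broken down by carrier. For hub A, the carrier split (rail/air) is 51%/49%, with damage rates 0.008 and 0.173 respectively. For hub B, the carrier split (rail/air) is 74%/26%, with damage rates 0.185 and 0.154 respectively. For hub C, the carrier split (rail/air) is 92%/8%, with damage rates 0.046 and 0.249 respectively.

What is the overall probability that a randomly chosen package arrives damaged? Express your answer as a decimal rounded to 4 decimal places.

0.1035

P(D|A) = 0.51·0.008 + 0.49·0.173 = 0.00408 + 0.08477 = 0.08885
P(D|B) = 0.74·0.185 + 0.26·0.154 = 0.1369 + 0.04004 = 0.17694
P(D|C) = 0.92·0.046 + 0.08·0.249 = 0.04232 + 0.01992 = 0.06224
Then overall,
P(D) = 0.43·0.08885 + 0.26·0.17694 + 0.31·0.06224
      = 0.0382055 + 0.0460044 + 0.0192944 = 0.1035043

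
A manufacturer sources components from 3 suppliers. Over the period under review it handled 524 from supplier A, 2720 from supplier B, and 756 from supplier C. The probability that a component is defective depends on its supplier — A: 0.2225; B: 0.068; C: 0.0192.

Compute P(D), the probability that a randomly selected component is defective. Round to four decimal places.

Total: 524 + 2720 + 756 = 4000.
P(A) = 524/4000 = 0.131. P(B) = 2720/4000 = 0.68. P(C) = 756/4000 = 0.189.
P(D) = P(D|A)·P(A) + P(D|B)·P(B) + P(D|C)·P(C)
      = 0.2225·0.131 + 0.068·0.68 + 0.0192·0.189
      = 0.0291475 + 0.04624 + 0.0036288 = 0.0790163

0.0790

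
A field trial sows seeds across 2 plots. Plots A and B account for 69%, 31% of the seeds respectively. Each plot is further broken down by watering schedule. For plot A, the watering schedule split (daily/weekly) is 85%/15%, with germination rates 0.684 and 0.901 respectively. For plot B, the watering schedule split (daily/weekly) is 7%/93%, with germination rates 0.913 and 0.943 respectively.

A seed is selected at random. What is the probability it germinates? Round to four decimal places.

P(G|A) = 0.85·0.684 + 0.15·0.901 = 0.5814 + 0.13515 = 0.71655
P(G|B) = 0.07·0.913 + 0.93·0.943 = 0.06391 + 0.87699 = 0.9409
Then overall,
P(G) = 0.69·0.71655 + 0.31·0.9409
      = 0.4944195 + 0.291679 = 0.7860985

0.7861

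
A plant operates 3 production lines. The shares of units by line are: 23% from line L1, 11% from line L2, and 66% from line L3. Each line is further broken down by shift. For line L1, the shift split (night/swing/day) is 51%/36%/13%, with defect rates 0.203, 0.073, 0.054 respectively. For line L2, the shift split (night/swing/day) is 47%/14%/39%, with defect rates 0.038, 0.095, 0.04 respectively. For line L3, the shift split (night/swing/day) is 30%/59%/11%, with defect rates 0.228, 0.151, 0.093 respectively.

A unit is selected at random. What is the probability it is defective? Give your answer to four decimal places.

0.1473

P(D|L1) = 0.51·0.203 + 0.36·0.073 + 0.13·0.054 = 0.10353 + 0.02628 + 0.00702 = 0.13683
P(D|L2) = 0.47·0.038 + 0.14·0.095 + 0.39·0.04 = 0.01786 + 0.0133 + 0.0156 = 0.04676
P(D|L3) = 0.3·0.228 + 0.59·0.151 + 0.11·0.093 = 0.0684 + 0.08909 + 0.01023 = 0.16772
By total probability over the outer partition,
P(D) = 0.23·0.13683 + 0.11·0.04676 + 0.66·0.16772
      = 0.0314709 + 0.0051436 + 0.1106952 = 0.1473097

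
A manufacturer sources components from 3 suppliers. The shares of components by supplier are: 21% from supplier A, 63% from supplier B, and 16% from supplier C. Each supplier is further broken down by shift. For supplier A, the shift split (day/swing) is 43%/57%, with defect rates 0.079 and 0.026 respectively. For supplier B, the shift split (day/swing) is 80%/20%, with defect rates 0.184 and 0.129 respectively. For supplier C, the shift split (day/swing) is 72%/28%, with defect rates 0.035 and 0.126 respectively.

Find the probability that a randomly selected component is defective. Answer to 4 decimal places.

P(D|A) = 0.43·0.079 + 0.57·0.026 = 0.03397 + 0.01482 = 0.04879
P(D|B) = 0.8·0.184 + 0.2·0.129 = 0.1472 + 0.0258 = 0.173
P(D|C) = 0.72·0.035 + 0.28·0.126 = 0.0252 + 0.03528 = 0.06048
By total probability over the outer partition,
P(D) = 0.21·0.04879 + 0.63·0.173 + 0.16·0.06048
      = 0.0102459 + 0.10899 + 0.0096768 = 0.1289127

P(D) ≈ 0.1289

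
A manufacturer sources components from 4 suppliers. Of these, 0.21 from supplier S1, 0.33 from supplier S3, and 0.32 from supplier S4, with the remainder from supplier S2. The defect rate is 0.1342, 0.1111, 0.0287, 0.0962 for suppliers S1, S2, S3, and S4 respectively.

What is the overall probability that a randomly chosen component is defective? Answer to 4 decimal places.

0.0840

P(S2) = 1 − (0.21 + 0.33 + 0.32) = 0.14.
By the law of total probability,
P(D) = P(D|S1)·P(S1) + P(D|S2)·P(S2) + P(D|S3)·P(S3) + P(D|S4)·P(S4)
      = 0.1342·0.21 + 0.1111·0.14 + 0.0287·0.33 + 0.0962·0.32
      = 0.028182 + 0.015554 + 0.009471 + 0.030784 = 0.083991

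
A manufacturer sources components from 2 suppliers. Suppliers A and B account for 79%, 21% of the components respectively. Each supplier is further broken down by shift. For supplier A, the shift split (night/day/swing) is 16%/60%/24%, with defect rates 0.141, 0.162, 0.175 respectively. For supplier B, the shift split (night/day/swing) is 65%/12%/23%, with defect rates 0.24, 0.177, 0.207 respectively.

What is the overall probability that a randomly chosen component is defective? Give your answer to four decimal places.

P(D|A) = 0.16·0.141 + 0.6·0.162 + 0.24·0.175 = 0.02256 + 0.0972 + 0.042 = 0.16176
P(D|B) = 0.65·0.24 + 0.12·0.177 + 0.23·0.207 = 0.156 + 0.02124 + 0.04761 = 0.22485
Then overall,
P(D) = 0.79·0.16176 + 0.21·0.22485
      = 0.1277904 + 0.0472185 = 0.1750089

P(D) ≈ 0.1750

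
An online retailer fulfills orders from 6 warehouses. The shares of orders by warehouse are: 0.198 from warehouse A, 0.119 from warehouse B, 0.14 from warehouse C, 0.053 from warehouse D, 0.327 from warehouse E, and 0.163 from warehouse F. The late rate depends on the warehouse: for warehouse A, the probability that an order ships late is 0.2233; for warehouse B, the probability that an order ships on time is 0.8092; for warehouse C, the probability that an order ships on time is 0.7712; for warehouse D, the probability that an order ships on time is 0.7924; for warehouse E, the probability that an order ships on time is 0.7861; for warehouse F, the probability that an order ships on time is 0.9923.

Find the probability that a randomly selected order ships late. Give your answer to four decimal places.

P(L) ≈ 0.1812

P(L|B) = 1 − 0.8092 = 0.1908.
P(L|C) = 1 − 0.7712 = 0.2288.
P(L|D) = 1 − 0.7924 = 0.2076.
P(L|E) = 1 − 0.7861 = 0.2139.
P(L|F) = 1 − 0.9923 = 0.0077.
P(L) = P(L|A)·P(A) + P(L|B)·P(B) + P(L|C)·P(C) + P(L|D)·P(D) + P(L|E)·P(E) + P(L|F)·P(F)
      = 0.2233·0.198 + 0.1908·0.119 + 0.2288·0.14 + 0.2076·0.053 + 0.2139·0.327 + 0.0077·0.163
      = 0.0442134 + 0.0227052 + 0.032032 + 0.0110028 + 0.0699453 + 0.0012551 = 0.1811538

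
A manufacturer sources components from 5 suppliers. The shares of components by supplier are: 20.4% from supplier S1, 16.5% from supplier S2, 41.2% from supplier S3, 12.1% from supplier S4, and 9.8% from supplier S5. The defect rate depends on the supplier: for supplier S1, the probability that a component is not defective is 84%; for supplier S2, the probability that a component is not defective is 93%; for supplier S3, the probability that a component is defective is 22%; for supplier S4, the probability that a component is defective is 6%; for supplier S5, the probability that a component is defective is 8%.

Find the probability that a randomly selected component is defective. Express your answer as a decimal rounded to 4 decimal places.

0.1499

P(D|S1) = 1 − 0.84 = 0.16.
P(D|S2) = 1 − 0.93 = 0.07.
By the law of total probability,
P(D) = P(D|S1)·P(S1) + P(D|S2)·P(S2) + P(D|S3)·P(S3) + P(D|S4)·P(S4) + P(D|S5)·P(S5)
      = 0.16·0.204 + 0.07·0.165 + 0.22·0.412 + 0.06·0.121 + 0.08·0.098
      = 0.03264 + 0.01155 + 0.09064 + 0.00726 + 0.00784 = 0.14993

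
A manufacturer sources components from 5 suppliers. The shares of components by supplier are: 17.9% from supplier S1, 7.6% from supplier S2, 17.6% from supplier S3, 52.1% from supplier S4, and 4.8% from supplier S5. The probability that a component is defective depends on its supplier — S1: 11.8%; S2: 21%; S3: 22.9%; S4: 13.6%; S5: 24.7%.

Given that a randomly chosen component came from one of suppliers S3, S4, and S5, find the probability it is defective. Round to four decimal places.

0.1651

Let S = {S3, S4, S5}.
P(S) = 0.176 + 0.521 + 0.048 = 0.745.
P(D ∩ S) = 0.229·0.176 + 0.136·0.521 + 0.247·0.048 = 0.040304 + 0.070856 + 0.011856 = 0.123016.
P(D | S) = 0.123016 / 0.745 = 0.165122…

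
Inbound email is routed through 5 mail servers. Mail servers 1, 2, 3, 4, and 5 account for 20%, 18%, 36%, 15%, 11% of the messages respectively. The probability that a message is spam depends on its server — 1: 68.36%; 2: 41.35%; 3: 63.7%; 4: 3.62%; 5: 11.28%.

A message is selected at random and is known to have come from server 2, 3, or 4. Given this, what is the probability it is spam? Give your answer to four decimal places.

Let J = {2, 3, 4}.
P(J) = 0.18 + 0.36 + 0.15 = 0.69.
P(S ∩ J) = 0.4135·0.18 + 0.637·0.36 + 0.0362·0.15 = 0.07443 + 0.22932 + 0.00543 = 0.30918.
P(S | J) = 0.30918 / 0.69 = 0.448087…

P(S|J) ≈ 0.4481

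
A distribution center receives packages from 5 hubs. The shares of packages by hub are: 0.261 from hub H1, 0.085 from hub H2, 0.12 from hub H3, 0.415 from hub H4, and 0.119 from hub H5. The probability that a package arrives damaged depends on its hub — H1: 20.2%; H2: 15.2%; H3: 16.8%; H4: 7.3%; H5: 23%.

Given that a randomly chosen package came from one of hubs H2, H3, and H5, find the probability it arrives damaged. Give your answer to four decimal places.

0.1866

Let S = {H2, H3, H5}.
P(S) = 0.085 + 0.12 + 0.119 = 0.324.
P(D ∩ S) = 0.152·0.085 + 0.168·0.12 + 0.23·0.119 = 0.01292 + 0.02016 + 0.02737 = 0.06045.
P(D | S) = 0.06045 / 0.324 = 0.186574…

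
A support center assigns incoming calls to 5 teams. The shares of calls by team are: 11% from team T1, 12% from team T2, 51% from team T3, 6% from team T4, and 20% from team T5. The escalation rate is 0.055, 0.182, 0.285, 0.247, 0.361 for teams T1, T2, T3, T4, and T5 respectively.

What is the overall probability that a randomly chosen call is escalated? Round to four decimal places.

P(E) = P(E|T1)·P(T1) + P(E|T2)·P(T2) + P(E|T3)·P(T3) + P(E|T4)·P(T4) + P(E|T5)·P(T5)
      = 0.055·0.11 + 0.182·0.12 + 0.285·0.51 + 0.247·0.06 + 0.361·0.2
      = 0.00605 + 0.02184 + 0.14535 + 0.01482 + 0.0722 = 0.26026

P(E) ≈ 0.2603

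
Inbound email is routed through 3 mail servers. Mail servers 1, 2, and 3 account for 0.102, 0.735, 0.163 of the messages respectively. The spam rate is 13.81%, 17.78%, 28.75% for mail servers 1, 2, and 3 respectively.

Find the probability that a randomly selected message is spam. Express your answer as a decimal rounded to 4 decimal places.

P(S) = P(S|1)·P(1) + P(S|2)·P(2) + P(S|3)·P(3)
      = 0.1381·0.102 + 0.1778·0.735 + 0.2875·0.163
      = 0.0140862 + 0.130683 + 0.0468625 = 0.1916317

0.1916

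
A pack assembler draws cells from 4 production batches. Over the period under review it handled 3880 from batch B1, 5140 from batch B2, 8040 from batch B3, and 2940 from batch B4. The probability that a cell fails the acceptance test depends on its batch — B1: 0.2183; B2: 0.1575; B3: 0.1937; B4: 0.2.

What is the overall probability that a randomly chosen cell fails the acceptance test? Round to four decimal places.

P(F) ≈ 0.1901

Total: 3880 + 5140 + 8040 + 2940 = 20000.
P(B1) = 3880/20000 = 0.194. P(B2) = 5140/20000 = 0.257. P(B3) = 8040/20000 = 0.402. P(B4) = 2940/20000 = 0.147.
Using total probability over the partition,
P(F) = P(F|B1)·P(B1) + P(F|B2)·P(B2) + P(F|B3)·P(B3) + P(F|B4)·P(B4)
      = 0.2183·0.194 + 0.1575·0.257 + 0.1937·0.402 + 0.2·0.147
      = 0.0423502 + 0.0404775 + 0.0778674 + 0.0294 = 0.1900951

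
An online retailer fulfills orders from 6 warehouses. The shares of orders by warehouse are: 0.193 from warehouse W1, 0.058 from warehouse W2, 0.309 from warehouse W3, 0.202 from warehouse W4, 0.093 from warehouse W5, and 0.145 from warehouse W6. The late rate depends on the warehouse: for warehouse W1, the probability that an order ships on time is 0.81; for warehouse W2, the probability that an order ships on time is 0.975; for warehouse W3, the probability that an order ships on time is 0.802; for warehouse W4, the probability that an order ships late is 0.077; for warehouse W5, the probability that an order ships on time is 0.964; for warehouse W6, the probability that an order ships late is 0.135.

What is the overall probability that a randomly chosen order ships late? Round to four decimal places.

P(L) ≈ 0.1378

P(L|W1) = 1 − 0.81 = 0.19.
P(L|W2) = 1 − 0.975 = 0.025.
P(L|W3) = 1 − 0.802 = 0.198.
P(L|W5) = 1 − 0.964 = 0.036.
Using total probability over the partition,
P(L) = P(L|W1)·P(W1) + P(L|W2)·P(W2) + P(L|W3)·P(W3) + P(L|W4)·P(W4) + P(L|W5)·P(W5) + P(L|W6)·P(W6)
      = 0.19·0.193 + 0.025·0.058 + 0.198·0.309 + 0.077·0.202 + 0.036·0.093 + 0.135·0.145
      = 0.03667 + 0.00145 + 0.061182 + 0.015554 + 0.003348 + 0.019575 = 0.137779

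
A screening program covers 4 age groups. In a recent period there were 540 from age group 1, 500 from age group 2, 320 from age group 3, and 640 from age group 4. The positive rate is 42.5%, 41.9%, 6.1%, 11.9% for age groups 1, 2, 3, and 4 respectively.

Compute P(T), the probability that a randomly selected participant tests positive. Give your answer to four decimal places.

Total: 540 + 500 + 320 + 640 = 2000.
P(1) = 540/2000 = 0.27. P(2) = 500/2000 = 0.25. P(3) = 320/2000 = 0.16. P(4) = 640/2000 = 0.32.
P(T) = P(T|1)·P(1) + P(T|2)·P(2) + P(T|3)·P(3) + P(T|4)·P(4)
      = 0.425·0.27 + 0.419·0.25 + 0.061·0.16 + 0.119·0.32
      = 0.11475 + 0.10475 + 0.00976 + 0.03808 = 0.26734

0.2673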